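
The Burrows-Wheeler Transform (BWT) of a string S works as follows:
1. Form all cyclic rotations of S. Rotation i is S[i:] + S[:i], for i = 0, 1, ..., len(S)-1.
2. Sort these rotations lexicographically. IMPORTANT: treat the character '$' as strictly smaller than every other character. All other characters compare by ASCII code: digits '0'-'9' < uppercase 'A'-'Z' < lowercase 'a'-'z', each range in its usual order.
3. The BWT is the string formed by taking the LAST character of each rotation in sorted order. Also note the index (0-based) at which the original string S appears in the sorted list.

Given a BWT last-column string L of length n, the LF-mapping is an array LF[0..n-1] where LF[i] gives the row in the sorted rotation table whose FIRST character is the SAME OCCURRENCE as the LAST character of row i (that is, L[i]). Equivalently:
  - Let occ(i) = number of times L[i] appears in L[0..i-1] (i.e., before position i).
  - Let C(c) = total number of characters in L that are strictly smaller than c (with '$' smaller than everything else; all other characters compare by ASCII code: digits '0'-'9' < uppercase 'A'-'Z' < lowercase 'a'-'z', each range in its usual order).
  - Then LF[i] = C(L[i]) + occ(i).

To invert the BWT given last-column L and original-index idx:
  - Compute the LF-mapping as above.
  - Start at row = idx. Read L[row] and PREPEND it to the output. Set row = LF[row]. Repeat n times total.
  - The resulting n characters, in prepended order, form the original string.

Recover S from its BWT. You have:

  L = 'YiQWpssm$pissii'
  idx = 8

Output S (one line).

LF mapping: 3 4 1 2 9 11 12 8 0 10 5 13 14 6 7
Walk LF starting at row 8, prepending L[row]:
  step 1: row=8, L[8]='$', prepend. Next row=LF[8]=0
  step 2: row=0, L[0]='Y', prepend. Next row=LF[0]=3
  step 3: row=3, L[3]='W', prepend. Next row=LF[3]=2
  step 4: row=2, L[2]='Q', prepend. Next row=LF[2]=1
  step 5: row=1, L[1]='i', prepend. Next row=LF[1]=4
  step 6: row=4, L[4]='p', prepend. Next row=LF[4]=9
  step 7: row=9, L[9]='p', prepend. Next row=LF[9]=10
  step 8: row=10, L[10]='i', prepend. Next row=LF[10]=5
  step 9: row=5, L[5]='s', prepend. Next row=LF[5]=11
  step 10: row=11, L[11]='s', prepend. Next row=LF[11]=13
  step 11: row=13, L[13]='i', prepend. Next row=LF[13]=6
  step 12: row=6, L[6]='s', prepend. Next row=LF[6]=12
  step 13: row=12, L[12]='s', prepend. Next row=LF[12]=14
  step 14: row=14, L[14]='i', prepend. Next row=LF[14]=7
  step 15: row=7, L[7]='m', prepend. Next row=LF[7]=8
Reversed output: mississippiQWY$

Answer: mississippiQWY$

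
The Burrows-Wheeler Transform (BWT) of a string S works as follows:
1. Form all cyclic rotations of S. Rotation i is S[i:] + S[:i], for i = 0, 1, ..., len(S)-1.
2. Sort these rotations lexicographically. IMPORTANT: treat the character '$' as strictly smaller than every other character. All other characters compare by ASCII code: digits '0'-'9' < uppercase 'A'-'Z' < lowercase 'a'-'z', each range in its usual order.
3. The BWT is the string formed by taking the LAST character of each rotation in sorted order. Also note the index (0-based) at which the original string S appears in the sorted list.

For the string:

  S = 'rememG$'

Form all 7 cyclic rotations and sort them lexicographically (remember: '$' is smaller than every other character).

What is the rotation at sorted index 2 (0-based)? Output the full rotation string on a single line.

Answer: emG$rem

Derivation:
All 7 rotations (rotation i = S[i:]+S[:i]):
  rot[0] = rememG$
  rot[1] = ememG$r
  rot[2] = memG$re
  rot[3] = emG$rem
  rot[4] = mG$reme
  rot[5] = G$remem
  rot[6] = $rememG
Sorted (with $ < everything):
  sorted[0] = $rememG
  sorted[1] = G$remem
  sorted[2] = emG$rem
  sorted[3] = ememG$r
  sorted[4] = mG$reme
  sorted[5] = memG$re
  sorted[6] = rememG$
sorted[2] = emG$rem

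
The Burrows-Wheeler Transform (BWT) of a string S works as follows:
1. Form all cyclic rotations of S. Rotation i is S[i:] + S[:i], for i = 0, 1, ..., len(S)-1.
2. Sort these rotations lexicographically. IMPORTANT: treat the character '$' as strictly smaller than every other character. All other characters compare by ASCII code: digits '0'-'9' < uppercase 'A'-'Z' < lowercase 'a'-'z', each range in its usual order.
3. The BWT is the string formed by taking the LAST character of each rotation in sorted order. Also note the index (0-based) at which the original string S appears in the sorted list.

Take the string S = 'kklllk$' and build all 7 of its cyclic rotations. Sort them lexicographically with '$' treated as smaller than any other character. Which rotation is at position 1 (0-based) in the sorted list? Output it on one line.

All 7 rotations (rotation i = S[i:]+S[:i]):
  rot[0] = kklllk$
  rot[1] = klllk$k
  rot[2] = lllk$kk
  rot[3] = llk$kkl
  rot[4] = lk$kkll
  rot[5] = k$kklll
  rot[6] = $kklllk
Sorted (with $ < everything):
  sorted[0] = $kklllk
  sorted[1] = k$kklll
  sorted[2] = kklllk$
  sorted[3] = klllk$k
  sorted[4] = lk$kkll
  sorted[5] = llk$kkl
  sorted[6] = lllk$kk
sorted[1] = k$kklll

Answer: k$kklll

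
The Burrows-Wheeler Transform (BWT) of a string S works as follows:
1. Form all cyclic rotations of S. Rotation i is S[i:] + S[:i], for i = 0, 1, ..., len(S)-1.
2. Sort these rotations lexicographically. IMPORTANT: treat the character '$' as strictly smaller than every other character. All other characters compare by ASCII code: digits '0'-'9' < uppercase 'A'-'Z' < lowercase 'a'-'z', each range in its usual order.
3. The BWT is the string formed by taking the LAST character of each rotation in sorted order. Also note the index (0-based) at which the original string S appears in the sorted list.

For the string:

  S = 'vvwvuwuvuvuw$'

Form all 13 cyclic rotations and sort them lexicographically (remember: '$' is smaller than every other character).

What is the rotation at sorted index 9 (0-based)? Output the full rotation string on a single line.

Answer: vwvuwuvuvuw$v

Derivation:
All 13 rotations (rotation i = S[i:]+S[:i]):
  rot[0] = vvwvuwuvuvuw$
  rot[1] = vwvuwuvuvuw$v
  rot[2] = wvuwuvuvuw$vv
  rot[3] = vuwuvuvuw$vvw
  rot[4] = uwuvuvuw$vvwv
  rot[5] = wuvuvuw$vvwvu
  rot[6] = uvuvuw$vvwvuw
  rot[7] = vuvuw$vvwvuwu
  rot[8] = uvuw$vvwvuwuv
  rot[9] = vuw$vvwvuwuvu
  rot[10] = uw$vvwvuwuvuv
  rot[11] = w$vvwvuwuvuvu
  rot[12] = $vvwvuwuvuvuw
Sorted (with $ < everything):
  sorted[0] = $vvwvuwuvuvuw
  sorted[1] = uvuvuw$vvwvuw
  sorted[2] = uvuw$vvwvuwuv
  sorted[3] = uw$vvwvuwuvuv
  sorted[4] = uwuvuvuw$vvwv
  sorted[5] = vuvuw$vvwvuwu
  sorted[6] = vuw$vvwvuwuvu
  sorted[7] = vuwuvuvuw$vvw
  sorted[8] = vvwvuwuvuvuw$
  sorted[9] = vwvuwuvuvuw$v
  sorted[10] = w$vvwvuwuvuvu
  sorted[11] = wuvuvuw$vvwvu
  sorted[12] = wvuwuvuvuw$vv
sorted[9] = vwvuwuvuvuw$v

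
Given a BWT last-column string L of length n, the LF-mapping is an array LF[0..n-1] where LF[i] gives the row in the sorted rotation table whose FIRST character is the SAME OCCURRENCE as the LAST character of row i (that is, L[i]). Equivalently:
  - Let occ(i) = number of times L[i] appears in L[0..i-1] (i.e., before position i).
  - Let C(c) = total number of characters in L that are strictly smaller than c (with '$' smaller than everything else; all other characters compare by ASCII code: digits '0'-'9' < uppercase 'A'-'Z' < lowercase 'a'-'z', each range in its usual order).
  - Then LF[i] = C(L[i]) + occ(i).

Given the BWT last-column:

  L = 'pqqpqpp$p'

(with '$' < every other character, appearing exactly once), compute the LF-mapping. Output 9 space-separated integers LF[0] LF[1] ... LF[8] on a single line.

Answer: 1 6 7 2 8 3 4 0 5

Derivation:
Char counts: '$':1, 'p':5, 'q':3
C (first-col start): C('$')=0, C('p')=1, C('q')=6
L[0]='p': occ=0, LF[0]=C('p')+0=1+0=1
L[1]='q': occ=0, LF[1]=C('q')+0=6+0=6
L[2]='q': occ=1, LF[2]=C('q')+1=6+1=7
L[3]='p': occ=1, LF[3]=C('p')+1=1+1=2
L[4]='q': occ=2, LF[4]=C('q')+2=6+2=8
L[5]='p': occ=2, LF[5]=C('p')+2=1+2=3
L[6]='p': occ=3, LF[6]=C('p')+3=1+3=4
L[7]='$': occ=0, LF[7]=C('$')+0=0+0=0
L[8]='p': occ=4, LF[8]=C('p')+4=1+4=5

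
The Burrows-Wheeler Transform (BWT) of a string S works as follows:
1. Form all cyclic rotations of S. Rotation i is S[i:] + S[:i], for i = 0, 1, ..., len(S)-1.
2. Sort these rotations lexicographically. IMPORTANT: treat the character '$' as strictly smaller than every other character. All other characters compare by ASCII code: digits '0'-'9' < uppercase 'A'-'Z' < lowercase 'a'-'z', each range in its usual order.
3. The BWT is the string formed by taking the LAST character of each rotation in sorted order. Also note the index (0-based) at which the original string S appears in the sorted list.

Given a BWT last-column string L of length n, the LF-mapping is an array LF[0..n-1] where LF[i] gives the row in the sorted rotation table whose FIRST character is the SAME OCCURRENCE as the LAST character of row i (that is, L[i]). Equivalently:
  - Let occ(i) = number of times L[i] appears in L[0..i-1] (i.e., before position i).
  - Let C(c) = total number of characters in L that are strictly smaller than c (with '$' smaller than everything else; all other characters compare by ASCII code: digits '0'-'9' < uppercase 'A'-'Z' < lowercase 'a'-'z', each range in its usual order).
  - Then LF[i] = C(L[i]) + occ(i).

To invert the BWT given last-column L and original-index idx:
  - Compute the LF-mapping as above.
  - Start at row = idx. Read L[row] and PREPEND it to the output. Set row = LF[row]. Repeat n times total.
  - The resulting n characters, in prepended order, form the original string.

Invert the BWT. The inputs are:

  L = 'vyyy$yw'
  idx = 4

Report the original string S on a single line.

LF mapping: 1 3 4 5 0 6 2
Walk LF starting at row 4, prepending L[row]:
  step 1: row=4, L[4]='$', prepend. Next row=LF[4]=0
  step 2: row=0, L[0]='v', prepend. Next row=LF[0]=1
  step 3: row=1, L[1]='y', prepend. Next row=LF[1]=3
  step 4: row=3, L[3]='y', prepend. Next row=LF[3]=5
  step 5: row=5, L[5]='y', prepend. Next row=LF[5]=6
  step 6: row=6, L[6]='w', prepend. Next row=LF[6]=2
  step 7: row=2, L[2]='y', prepend. Next row=LF[2]=4
Reversed output: ywyyyv$

Answer: ywyyyv$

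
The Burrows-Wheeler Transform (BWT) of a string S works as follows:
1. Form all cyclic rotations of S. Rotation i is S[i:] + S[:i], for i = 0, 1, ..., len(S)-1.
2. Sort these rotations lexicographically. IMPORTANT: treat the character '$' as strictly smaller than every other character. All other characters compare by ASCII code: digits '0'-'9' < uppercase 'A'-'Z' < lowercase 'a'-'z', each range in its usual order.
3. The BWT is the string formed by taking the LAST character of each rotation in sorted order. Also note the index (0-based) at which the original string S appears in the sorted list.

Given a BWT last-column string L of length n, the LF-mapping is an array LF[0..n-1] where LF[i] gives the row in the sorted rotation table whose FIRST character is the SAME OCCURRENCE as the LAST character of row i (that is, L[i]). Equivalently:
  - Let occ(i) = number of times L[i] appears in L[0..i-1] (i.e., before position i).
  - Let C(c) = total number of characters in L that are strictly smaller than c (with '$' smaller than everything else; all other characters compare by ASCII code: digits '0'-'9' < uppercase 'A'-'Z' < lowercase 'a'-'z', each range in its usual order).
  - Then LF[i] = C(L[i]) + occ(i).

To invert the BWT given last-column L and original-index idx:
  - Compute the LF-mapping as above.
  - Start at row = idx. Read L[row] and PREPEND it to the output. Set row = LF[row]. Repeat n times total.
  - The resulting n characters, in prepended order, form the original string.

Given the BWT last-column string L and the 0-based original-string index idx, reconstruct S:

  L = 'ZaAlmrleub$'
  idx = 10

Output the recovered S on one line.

LF mapping: 2 3 1 6 8 9 7 5 10 4 0
Walk LF starting at row 10, prepending L[row]:
  step 1: row=10, L[10]='$', prepend. Next row=LF[10]=0
  step 2: row=0, L[0]='Z', prepend. Next row=LF[0]=2
  step 3: row=2, L[2]='A', prepend. Next row=LF[2]=1
  step 4: row=1, L[1]='a', prepend. Next row=LF[1]=3
  step 5: row=3, L[3]='l', prepend. Next row=LF[3]=6
  step 6: row=6, L[6]='l', prepend. Next row=LF[6]=7
  step 7: row=7, L[7]='e', prepend. Next row=LF[7]=5
  step 8: row=5, L[5]='r', prepend. Next row=LF[5]=9
  step 9: row=9, L[9]='b', prepend. Next row=LF[9]=4
  step 10: row=4, L[4]='m', prepend. Next row=LF[4]=8
  step 11: row=8, L[8]='u', prepend. Next row=LF[8]=10
Reversed output: umbrellaAZ$

Answer: umbrellaAZ$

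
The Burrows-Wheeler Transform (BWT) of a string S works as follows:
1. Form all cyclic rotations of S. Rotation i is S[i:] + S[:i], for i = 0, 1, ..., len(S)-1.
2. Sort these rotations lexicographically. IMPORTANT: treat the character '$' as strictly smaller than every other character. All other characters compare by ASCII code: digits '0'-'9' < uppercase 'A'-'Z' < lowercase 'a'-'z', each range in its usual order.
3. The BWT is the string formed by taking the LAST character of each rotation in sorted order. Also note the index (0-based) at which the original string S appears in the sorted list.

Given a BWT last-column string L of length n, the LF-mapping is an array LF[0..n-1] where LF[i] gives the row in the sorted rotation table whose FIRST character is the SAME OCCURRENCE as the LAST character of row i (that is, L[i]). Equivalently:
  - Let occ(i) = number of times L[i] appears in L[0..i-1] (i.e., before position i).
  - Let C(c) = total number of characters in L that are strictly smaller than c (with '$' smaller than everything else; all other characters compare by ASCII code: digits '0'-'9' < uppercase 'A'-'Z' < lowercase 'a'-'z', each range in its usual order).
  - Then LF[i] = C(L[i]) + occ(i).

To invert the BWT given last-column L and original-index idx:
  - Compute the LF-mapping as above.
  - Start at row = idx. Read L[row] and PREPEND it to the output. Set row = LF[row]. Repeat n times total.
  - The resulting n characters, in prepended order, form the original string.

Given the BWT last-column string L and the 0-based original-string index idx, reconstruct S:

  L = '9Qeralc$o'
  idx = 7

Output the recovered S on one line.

LF mapping: 1 2 5 8 3 6 4 0 7
Walk LF starting at row 7, prepending L[row]:
  step 1: row=7, L[7]='$', prepend. Next row=LF[7]=0
  step 2: row=0, L[0]='9', prepend. Next row=LF[0]=1
  step 3: row=1, L[1]='Q', prepend. Next row=LF[1]=2
  step 4: row=2, L[2]='e', prepend. Next row=LF[2]=5
  step 5: row=5, L[5]='l', prepend. Next row=LF[5]=6
  step 6: row=6, L[6]='c', prepend. Next row=LF[6]=4
  step 7: row=4, L[4]='a', prepend. Next row=LF[4]=3
  step 8: row=3, L[3]='r', prepend. Next row=LF[3]=8
  step 9: row=8, L[8]='o', prepend. Next row=LF[8]=7
Reversed output: oracleQ9$

Answer: oracleQ9$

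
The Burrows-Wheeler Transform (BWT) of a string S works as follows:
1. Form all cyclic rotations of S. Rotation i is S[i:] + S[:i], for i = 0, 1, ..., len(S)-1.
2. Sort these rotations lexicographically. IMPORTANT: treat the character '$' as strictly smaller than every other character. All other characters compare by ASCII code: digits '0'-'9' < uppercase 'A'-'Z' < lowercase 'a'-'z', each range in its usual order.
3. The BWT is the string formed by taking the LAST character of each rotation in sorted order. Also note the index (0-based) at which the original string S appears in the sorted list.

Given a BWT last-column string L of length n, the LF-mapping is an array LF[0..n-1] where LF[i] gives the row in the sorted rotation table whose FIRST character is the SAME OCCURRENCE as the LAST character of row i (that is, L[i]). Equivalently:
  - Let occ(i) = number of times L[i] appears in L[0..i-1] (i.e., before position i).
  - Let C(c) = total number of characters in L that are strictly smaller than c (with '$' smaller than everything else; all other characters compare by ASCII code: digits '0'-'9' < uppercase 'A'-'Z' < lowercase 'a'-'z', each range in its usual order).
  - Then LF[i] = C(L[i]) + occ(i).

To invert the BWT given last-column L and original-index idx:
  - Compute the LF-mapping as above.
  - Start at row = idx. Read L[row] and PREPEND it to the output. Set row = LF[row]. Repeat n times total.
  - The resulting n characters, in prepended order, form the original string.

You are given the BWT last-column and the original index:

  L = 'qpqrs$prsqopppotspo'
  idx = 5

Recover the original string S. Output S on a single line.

Answer: ppqorpqpssprotspoq$

Derivation:
LF mapping: 10 4 11 13 15 0 5 14 16 12 1 6 7 8 2 18 17 9 3
Walk LF starting at row 5, prepending L[row]:
  step 1: row=5, L[5]='$', prepend. Next row=LF[5]=0
  step 2: row=0, L[0]='q', prepend. Next row=LF[0]=10
  step 3: row=10, L[10]='o', prepend. Next row=LF[10]=1
  step 4: row=1, L[1]='p', prepend. Next row=LF[1]=4
  step 5: row=4, L[4]='s', prepend. Next row=LF[4]=15
  step 6: row=15, L[15]='t', prepend. Next row=LF[15]=18
  step 7: row=18, L[18]='o', prepend. Next row=LF[18]=3
  step 8: row=3, L[3]='r', prepend. Next row=LF[3]=13
  step 9: row=13, L[13]='p', prepend. Next row=LF[13]=8
  step 10: row=8, L[8]='s', prepend. Next row=LF[8]=16
  step 11: row=16, L[16]='s', prepend. Next row=LF[16]=17
  step 12: row=17, L[17]='p', prepend. Next row=LF[17]=9
  step 13: row=9, L[9]='q', prepend. Next row=LF[9]=12
  step 14: row=12, L[12]='p', prepend. Next row=LF[12]=7
  step 15: row=7, L[7]='r', prepend. Next row=LF[7]=14
  step 16: row=14, L[14]='o', prepend. Next row=LF[14]=2
  step 17: row=2, L[2]='q', prepend. Next row=LF[2]=11
  step 18: row=11, L[11]='p', prepend. Next row=LF[11]=6
  step 19: row=6, L[6]='p', prepend. Next row=LF[6]=5
Reversed output: ppqorpqpssprotspoq$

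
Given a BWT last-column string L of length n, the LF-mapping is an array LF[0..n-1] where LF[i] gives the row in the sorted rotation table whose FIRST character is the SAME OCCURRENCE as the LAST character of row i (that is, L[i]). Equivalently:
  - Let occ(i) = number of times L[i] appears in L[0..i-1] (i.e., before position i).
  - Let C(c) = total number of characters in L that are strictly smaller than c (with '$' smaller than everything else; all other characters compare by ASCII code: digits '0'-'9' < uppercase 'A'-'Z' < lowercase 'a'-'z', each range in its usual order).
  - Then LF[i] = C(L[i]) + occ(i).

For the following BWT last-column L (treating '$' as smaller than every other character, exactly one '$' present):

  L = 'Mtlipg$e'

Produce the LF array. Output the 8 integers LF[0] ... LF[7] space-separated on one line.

Char counts: '$':1, 'M':1, 'e':1, 'g':1, 'i':1, 'l':1, 'p':1, 't':1
C (first-col start): C('$')=0, C('M')=1, C('e')=2, C('g')=3, C('i')=4, C('l')=5, C('p')=6, C('t')=7
L[0]='M': occ=0, LF[0]=C('M')+0=1+0=1
L[1]='t': occ=0, LF[1]=C('t')+0=7+0=7
L[2]='l': occ=0, LF[2]=C('l')+0=5+0=5
L[3]='i': occ=0, LF[3]=C('i')+0=4+0=4
L[4]='p': occ=0, LF[4]=C('p')+0=6+0=6
L[5]='g': occ=0, LF[5]=C('g')+0=3+0=3
L[6]='$': occ=0, LF[6]=C('$')+0=0+0=0
L[7]='e': occ=0, LF[7]=C('e')+0=2+0=2

Answer: 1 7 5 4 6 3 0 2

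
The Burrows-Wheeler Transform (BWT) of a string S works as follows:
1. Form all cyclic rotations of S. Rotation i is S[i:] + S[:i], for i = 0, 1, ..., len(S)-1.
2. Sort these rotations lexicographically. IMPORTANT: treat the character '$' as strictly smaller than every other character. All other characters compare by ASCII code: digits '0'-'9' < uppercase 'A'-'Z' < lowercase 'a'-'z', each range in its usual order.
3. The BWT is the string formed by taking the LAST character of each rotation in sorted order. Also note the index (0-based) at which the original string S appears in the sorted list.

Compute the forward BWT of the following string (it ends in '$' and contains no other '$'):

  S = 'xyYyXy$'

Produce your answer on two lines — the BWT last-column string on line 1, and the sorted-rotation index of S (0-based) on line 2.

All 7 rotations (rotation i = S[i:]+S[:i]):
  rot[0] = xyYyXy$
  rot[1] = yYyXy$x
  rot[2] = YyXy$xy
  rot[3] = yXy$xyY
  rot[4] = Xy$xyYy
  rot[5] = y$xyYyX
  rot[6] = $xyYyXy
Sorted (with $ < everything):
  sorted[0] = $xyYyXy  (last char: 'y')
  sorted[1] = Xy$xyYy  (last char: 'y')
  sorted[2] = YyXy$xy  (last char: 'y')
  sorted[3] = xyYyXy$  (last char: '$')
  sorted[4] = y$xyYyX  (last char: 'X')
  sorted[5] = yXy$xyY  (last char: 'Y')
  sorted[6] = yYyXy$x  (last char: 'x')
Last column: yyy$XYx
Original string S is at sorted index 3

Answer: yyy$XYx
3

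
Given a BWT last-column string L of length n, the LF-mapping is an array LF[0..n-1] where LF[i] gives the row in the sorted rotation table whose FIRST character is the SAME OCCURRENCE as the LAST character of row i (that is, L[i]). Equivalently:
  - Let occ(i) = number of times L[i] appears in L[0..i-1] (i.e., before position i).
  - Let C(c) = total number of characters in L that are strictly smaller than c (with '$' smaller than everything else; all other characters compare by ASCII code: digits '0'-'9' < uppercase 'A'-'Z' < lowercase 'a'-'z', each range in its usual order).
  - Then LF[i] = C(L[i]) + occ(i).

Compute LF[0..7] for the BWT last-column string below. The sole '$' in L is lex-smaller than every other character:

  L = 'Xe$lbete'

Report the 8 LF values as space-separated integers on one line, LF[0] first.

Char counts: '$':1, 'X':1, 'b':1, 'e':3, 'l':1, 't':1
C (first-col start): C('$')=0, C('X')=1, C('b')=2, C('e')=3, C('l')=6, C('t')=7
L[0]='X': occ=0, LF[0]=C('X')+0=1+0=1
L[1]='e': occ=0, LF[1]=C('e')+0=3+0=3
L[2]='$': occ=0, LF[2]=C('$')+0=0+0=0
L[3]='l': occ=0, LF[3]=C('l')+0=6+0=6
L[4]='b': occ=0, LF[4]=C('b')+0=2+0=2
L[5]='e': occ=1, LF[5]=C('e')+1=3+1=4
L[6]='t': occ=0, LF[6]=C('t')+0=7+0=7
L[7]='e': occ=2, LF[7]=C('e')+2=3+2=5

Answer: 1 3 0 6 2 4 7 5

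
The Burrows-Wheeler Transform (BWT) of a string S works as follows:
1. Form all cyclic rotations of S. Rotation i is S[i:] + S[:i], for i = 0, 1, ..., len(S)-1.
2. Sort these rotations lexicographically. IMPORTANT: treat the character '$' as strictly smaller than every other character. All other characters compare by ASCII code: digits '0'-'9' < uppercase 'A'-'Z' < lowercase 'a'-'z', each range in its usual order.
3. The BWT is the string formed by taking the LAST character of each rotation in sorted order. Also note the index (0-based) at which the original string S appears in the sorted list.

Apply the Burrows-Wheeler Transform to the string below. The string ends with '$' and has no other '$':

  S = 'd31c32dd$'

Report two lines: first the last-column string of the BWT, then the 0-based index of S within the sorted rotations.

Answer: d33dc1d$2
7

Derivation:
All 9 rotations (rotation i = S[i:]+S[:i]):
  rot[0] = d31c32dd$
  rot[1] = 31c32dd$d
  rot[2] = 1c32dd$d3
  rot[3] = c32dd$d31
  rot[4] = 32dd$d31c
  rot[5] = 2dd$d31c3
  rot[6] = dd$d31c32
  rot[7] = d$d31c32d
  rot[8] = $d31c32dd
Sorted (with $ < everything):
  sorted[0] = $d31c32dd  (last char: 'd')
  sorted[1] = 1c32dd$d3  (last char: '3')
  sorted[2] = 2dd$d31c3  (last char: '3')
  sorted[3] = 31c32dd$d  (last char: 'd')
  sorted[4] = 32dd$d31c  (last char: 'c')
  sorted[5] = c32dd$d31  (last char: '1')
  sorted[6] = d$d31c32d  (last char: 'd')
  sorted[7] = d31c32dd$  (last char: '$')
  sorted[8] = dd$d31c32  (last char: '2')
Last column: d33dc1d$2
Original string S is at sorted index 7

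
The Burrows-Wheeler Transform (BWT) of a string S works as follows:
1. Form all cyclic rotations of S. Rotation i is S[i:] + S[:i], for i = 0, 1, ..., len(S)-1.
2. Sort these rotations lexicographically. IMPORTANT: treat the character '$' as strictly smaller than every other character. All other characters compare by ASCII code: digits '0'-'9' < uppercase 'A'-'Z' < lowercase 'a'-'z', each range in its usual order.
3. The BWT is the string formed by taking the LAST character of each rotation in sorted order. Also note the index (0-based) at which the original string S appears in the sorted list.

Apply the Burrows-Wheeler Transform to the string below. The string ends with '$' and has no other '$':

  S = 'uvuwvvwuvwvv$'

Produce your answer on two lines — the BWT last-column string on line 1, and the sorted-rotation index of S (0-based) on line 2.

All 13 rotations (rotation i = S[i:]+S[:i]):
  rot[0] = uvuwvvwuvwvv$
  rot[1] = vuwvvwuvwvv$u
  rot[2] = uwvvwuvwvv$uv
  rot[3] = wvvwuvwvv$uvu
  rot[4] = vvwuvwvv$uvuw
  rot[5] = vwuvwvv$uvuwv
  rot[6] = wuvwvv$uvuwvv
  rot[7] = uvwvv$uvuwvvw
  rot[8] = vwvv$uvuwvvwu
  rot[9] = wvv$uvuwvvwuv
  rot[10] = vv$uvuwvvwuvw
  rot[11] = v$uvuwvvwuvwv
  rot[12] = $uvuwvvwuvwvv
Sorted (with $ < everything):
  sorted[0] = $uvuwvvwuvwvv  (last char: 'v')
  sorted[1] = uvuwvvwuvwvv$  (last char: '$')
  sorted[2] = uvwvv$uvuwvvw  (last char: 'w')
  sorted[3] = uwvvwuvwvv$uv  (last char: 'v')
  sorted[4] = v$uvuwvvwuvwv  (last char: 'v')
  sorted[5] = vuwvvwuvwvv$u  (last char: 'u')
  sorted[6] = vv$uvuwvvwuvw  (last char: 'w')
  sorted[7] = vvwuvwvv$uvuw  (last char: 'w')
  sorted[8] = vwuvwvv$uvuwv  (last char: 'v')
  sorted[9] = vwvv$uvuwvvwu  (last char: 'u')
  sorted[10] = wuvwvv$uvuwvv  (last char: 'v')
  sorted[11] = wvv$uvuwvvwuv  (last char: 'v')
  sorted[12] = wvvwuvwvv$uvu  (last char: 'u')
Last column: v$wvvuwwvuvvu
Original string S is at sorted index 1

Answer: v$wvvuwwvuvvu
1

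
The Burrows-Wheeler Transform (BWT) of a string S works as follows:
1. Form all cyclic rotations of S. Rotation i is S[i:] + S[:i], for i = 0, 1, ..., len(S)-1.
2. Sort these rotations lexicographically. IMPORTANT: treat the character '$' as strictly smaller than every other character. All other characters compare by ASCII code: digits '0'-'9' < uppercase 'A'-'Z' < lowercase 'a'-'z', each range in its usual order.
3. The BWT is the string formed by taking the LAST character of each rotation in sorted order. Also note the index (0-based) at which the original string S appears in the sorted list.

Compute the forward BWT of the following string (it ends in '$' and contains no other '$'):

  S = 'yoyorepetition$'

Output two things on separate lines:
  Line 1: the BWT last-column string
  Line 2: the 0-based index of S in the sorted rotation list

Answer: nrpttoiyyeoieo$
14

Derivation:
All 15 rotations (rotation i = S[i:]+S[:i]):
  rot[0] = yoyorepetition$
  rot[1] = oyorepetition$y
  rot[2] = yorepetition$yo
  rot[3] = orepetition$yoy
  rot[4] = repetition$yoyo
  rot[5] = epetition$yoyor
  rot[6] = petition$yoyore
  rot[7] = etition$yoyorep
  rot[8] = tition$yoyorepe
  rot[9] = ition$yoyorepet
  rot[10] = tion$yoyorepeti
  rot[11] = ion$yoyorepetit
  rot[12] = on$yoyorepetiti
  rot[13] = n$yoyorepetitio
  rot[14] = $yoyorepetition
Sorted (with $ < everything):
  sorted[0] = $yoyorepetition  (last char: 'n')
  sorted[1] = epetition$yoyor  (last char: 'r')
  sorted[2] = etition$yoyorep  (last char: 'p')
  sorted[3] = ion$yoyorepetit  (last char: 't')
  sorted[4] = ition$yoyorepet  (last char: 't')
  sorted[5] = n$yoyorepetitio  (last char: 'o')
  sorted[6] = on$yoyorepetiti  (last char: 'i')
  sorted[7] = orepetition$yoy  (last char: 'y')
  sorted[8] = oyorepetition$y  (last char: 'y')
  sorted[9] = petition$yoyore  (last char: 'e')
  sorted[10] = repetition$yoyo  (last char: 'o')
  sorted[11] = tion$yoyorepeti  (last char: 'i')
  sorted[12] = tition$yoyorepe  (last char: 'e')
  sorted[13] = yorepetition$yo  (last char: 'o')
  sorted[14] = yoyorepetition$  (last char: '$')
Last column: nrpttoiyyeoieo$
Original string S is at sorted index 14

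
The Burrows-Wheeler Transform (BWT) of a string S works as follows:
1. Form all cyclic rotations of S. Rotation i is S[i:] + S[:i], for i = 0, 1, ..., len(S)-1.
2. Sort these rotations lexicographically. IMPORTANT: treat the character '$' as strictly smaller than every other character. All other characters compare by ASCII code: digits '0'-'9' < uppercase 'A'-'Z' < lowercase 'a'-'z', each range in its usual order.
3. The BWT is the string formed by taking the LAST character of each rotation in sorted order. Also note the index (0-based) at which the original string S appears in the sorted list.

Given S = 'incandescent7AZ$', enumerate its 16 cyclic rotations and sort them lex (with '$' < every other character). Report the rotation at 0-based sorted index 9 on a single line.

Answer: escent7AZ$incand

Derivation:
All 16 rotations (rotation i = S[i:]+S[:i]):
  rot[0] = incandescent7AZ$
  rot[1] = ncandescent7AZ$i
  rot[2] = candescent7AZ$in
  rot[3] = andescent7AZ$inc
  rot[4] = ndescent7AZ$inca
  rot[5] = descent7AZ$incan
  rot[6] = escent7AZ$incand
  rot[7] = scent7AZ$incande
  rot[8] = cent7AZ$incandes
  rot[9] = ent7AZ$incandesc
  rot[10] = nt7AZ$incandesce
  rot[11] = t7AZ$incandescen
  rot[12] = 7AZ$incandescent
  rot[13] = AZ$incandescent7
  rot[14] = Z$incandescent7A
  rot[15] = $incandescent7AZ
Sorted (with $ < everything):
  sorted[0] = $incandescent7AZ
  sorted[1] = 7AZ$incandescent
  sorted[2] = AZ$incandescent7
  sorted[3] = Z$incandescent7A
  sorted[4] = andescent7AZ$inc
  sorted[5] = candescent7AZ$in
  sorted[6] = cent7AZ$incandes
  sorted[7] = descent7AZ$incan
  sorted[8] = ent7AZ$incandesc
  sorted[9] = escent7AZ$incand
  sorted[10] = incandescent7AZ$
  sorted[11] = ncandescent7AZ$i
  sorted[12] = ndescent7AZ$inca
  sorted[13] = nt7AZ$incandesce
  sorted[14] = scent7AZ$incande
  sorted[15] = t7AZ$incandescen
sorted[9] = escent7AZ$incand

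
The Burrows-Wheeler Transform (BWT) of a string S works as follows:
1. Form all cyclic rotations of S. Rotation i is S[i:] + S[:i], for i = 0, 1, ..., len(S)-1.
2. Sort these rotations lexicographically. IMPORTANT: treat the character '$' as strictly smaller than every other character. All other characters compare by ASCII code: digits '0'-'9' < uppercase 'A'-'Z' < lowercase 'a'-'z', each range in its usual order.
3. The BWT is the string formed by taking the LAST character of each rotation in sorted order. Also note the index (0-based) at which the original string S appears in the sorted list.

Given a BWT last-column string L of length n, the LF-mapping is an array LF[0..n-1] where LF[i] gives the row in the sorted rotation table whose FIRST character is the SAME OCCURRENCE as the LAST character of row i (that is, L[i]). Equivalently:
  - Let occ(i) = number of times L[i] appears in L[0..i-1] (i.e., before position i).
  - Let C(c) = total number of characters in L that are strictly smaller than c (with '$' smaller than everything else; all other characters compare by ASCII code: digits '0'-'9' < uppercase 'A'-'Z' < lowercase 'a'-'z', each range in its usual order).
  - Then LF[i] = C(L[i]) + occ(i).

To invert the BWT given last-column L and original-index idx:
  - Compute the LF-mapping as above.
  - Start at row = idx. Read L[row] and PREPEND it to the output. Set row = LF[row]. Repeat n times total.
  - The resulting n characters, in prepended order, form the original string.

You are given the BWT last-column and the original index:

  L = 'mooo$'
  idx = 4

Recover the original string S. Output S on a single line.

Answer: ooom$

Derivation:
LF mapping: 1 2 3 4 0
Walk LF starting at row 4, prepending L[row]:
  step 1: row=4, L[4]='$', prepend. Next row=LF[4]=0
  step 2: row=0, L[0]='m', prepend. Next row=LF[0]=1
  step 3: row=1, L[1]='o', prepend. Next row=LF[1]=2
  step 4: row=2, L[2]='o', prepend. Next row=LF[2]=3
  step 5: row=3, L[3]='o', prepend. Next row=LF[3]=4
Reversed output: ooom$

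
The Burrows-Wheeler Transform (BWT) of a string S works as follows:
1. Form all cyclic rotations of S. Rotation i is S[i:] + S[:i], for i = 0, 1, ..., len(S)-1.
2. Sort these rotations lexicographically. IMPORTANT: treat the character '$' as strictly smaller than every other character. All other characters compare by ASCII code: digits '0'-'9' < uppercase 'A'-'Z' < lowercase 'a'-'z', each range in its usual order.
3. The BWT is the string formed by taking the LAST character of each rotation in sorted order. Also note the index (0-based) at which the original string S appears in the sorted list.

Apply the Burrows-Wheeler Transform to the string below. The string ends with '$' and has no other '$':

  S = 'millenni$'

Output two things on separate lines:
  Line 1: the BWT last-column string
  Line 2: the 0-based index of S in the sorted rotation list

All 9 rotations (rotation i = S[i:]+S[:i]):
  rot[0] = millenni$
  rot[1] = illenni$m
  rot[2] = llenni$mi
  rot[3] = lenni$mil
  rot[4] = enni$mill
  rot[5] = nni$mille
  rot[6] = ni$millen
  rot[7] = i$millenn
  rot[8] = $millenni
Sorted (with $ < everything):
  sorted[0] = $millenni  (last char: 'i')
  sorted[1] = enni$mill  (last char: 'l')
  sorted[2] = i$millenn  (last char: 'n')
  sorted[3] = illenni$m  (last char: 'm')
  sorted[4] = lenni$mil  (last char: 'l')
  sorted[5] = llenni$mi  (last char: 'i')
  sorted[6] = millenni$  (last char: '$')
  sorted[7] = ni$millen  (last char: 'n')
  sorted[8] = nni$mille  (last char: 'e')
Last column: ilnmli$ne
Original string S is at sorted index 6

Answer: ilnmli$ne
6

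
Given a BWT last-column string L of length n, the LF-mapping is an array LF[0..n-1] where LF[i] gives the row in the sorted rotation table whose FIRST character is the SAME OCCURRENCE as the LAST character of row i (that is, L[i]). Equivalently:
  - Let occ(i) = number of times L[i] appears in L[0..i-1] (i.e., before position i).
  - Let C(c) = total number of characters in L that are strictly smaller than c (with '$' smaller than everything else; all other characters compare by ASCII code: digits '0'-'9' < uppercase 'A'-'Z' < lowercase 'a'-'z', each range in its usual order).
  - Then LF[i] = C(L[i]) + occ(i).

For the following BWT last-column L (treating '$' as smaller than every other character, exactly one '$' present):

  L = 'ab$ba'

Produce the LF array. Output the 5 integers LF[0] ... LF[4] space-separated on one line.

Char counts: '$':1, 'a':2, 'b':2
C (first-col start): C('$')=0, C('a')=1, C('b')=3
L[0]='a': occ=0, LF[0]=C('a')+0=1+0=1
L[1]='b': occ=0, LF[1]=C('b')+0=3+0=3
L[2]='$': occ=0, LF[2]=C('$')+0=0+0=0
L[3]='b': occ=1, LF[3]=C('b')+1=3+1=4
L[4]='a': occ=1, LF[4]=C('a')+1=1+1=2

Answer: 1 3 0 4 2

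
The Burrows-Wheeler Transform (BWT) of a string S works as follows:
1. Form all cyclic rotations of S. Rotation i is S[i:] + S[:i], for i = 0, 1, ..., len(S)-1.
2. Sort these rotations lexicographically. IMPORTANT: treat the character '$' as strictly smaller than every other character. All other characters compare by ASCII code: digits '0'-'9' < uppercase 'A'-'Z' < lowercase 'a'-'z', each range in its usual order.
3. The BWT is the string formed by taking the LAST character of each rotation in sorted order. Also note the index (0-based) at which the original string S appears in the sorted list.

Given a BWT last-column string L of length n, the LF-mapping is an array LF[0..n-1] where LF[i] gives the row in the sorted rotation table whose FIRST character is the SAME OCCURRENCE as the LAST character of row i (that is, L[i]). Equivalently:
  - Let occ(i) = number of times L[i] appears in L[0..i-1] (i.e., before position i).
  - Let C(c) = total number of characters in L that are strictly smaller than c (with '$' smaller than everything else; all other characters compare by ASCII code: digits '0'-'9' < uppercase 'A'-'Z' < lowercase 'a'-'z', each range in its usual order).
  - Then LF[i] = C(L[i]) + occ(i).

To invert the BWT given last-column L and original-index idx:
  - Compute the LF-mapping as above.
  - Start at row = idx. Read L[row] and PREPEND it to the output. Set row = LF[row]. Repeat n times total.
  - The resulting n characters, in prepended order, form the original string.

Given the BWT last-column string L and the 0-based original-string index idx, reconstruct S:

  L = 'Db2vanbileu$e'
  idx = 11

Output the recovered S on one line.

LF mapping: 2 4 1 12 3 10 5 8 9 6 11 0 7
Walk LF starting at row 11, prepending L[row]:
  step 1: row=11, L[11]='$', prepend. Next row=LF[11]=0
  step 2: row=0, L[0]='D', prepend. Next row=LF[0]=2
  step 3: row=2, L[2]='2', prepend. Next row=LF[2]=1
  step 4: row=1, L[1]='b', prepend. Next row=LF[1]=4
  step 5: row=4, L[4]='a', prepend. Next row=LF[4]=3
  step 6: row=3, L[3]='v', prepend. Next row=LF[3]=12
  step 7: row=12, L[12]='e', prepend. Next row=LF[12]=7
  step 8: row=7, L[7]='i', prepend. Next row=LF[7]=8
  step 9: row=8, L[8]='l', prepend. Next row=LF[8]=9
  step 10: row=9, L[9]='e', prepend. Next row=LF[9]=6
  step 11: row=6, L[6]='b', prepend. Next row=LF[6]=5
  step 12: row=5, L[5]='n', prepend. Next row=LF[5]=10
  step 13: row=10, L[10]='u', prepend. Next row=LF[10]=11
Reversed output: unbelievab2D$

Answer: unbelievab2D$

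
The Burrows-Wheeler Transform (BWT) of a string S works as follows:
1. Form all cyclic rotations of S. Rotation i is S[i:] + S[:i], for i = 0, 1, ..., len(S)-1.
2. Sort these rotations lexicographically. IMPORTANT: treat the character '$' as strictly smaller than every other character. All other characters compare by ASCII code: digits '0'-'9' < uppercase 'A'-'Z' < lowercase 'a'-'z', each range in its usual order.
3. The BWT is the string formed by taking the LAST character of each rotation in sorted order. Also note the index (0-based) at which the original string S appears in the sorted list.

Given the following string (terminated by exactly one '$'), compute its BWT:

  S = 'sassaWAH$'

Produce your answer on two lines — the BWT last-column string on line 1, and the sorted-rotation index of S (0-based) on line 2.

All 9 rotations (rotation i = S[i:]+S[:i]):
  rot[0] = sassaWAH$
  rot[1] = assaWAH$s
  rot[2] = ssaWAH$sa
  rot[3] = saWAH$sas
  rot[4] = aWAH$sass
  rot[5] = WAH$sassa
  rot[6] = AH$sassaW
  rot[7] = H$sassaWA
  rot[8] = $sassaWAH
Sorted (with $ < everything):
  sorted[0] = $sassaWAH  (last char: 'H')
  sorted[1] = AH$sassaW  (last char: 'W')
  sorted[2] = H$sassaWA  (last char: 'A')
  sorted[3] = WAH$sassa  (last char: 'a')
  sorted[4] = aWAH$sass  (last char: 's')
  sorted[5] = assaWAH$s  (last char: 's')
  sorted[6] = saWAH$sas  (last char: 's')
  sorted[7] = sassaWAH$  (last char: '$')
  sorted[8] = ssaWAH$sa  (last char: 'a')
Last column: HWAasss$a
Original string S is at sorted index 7

Answer: HWAasss$a
7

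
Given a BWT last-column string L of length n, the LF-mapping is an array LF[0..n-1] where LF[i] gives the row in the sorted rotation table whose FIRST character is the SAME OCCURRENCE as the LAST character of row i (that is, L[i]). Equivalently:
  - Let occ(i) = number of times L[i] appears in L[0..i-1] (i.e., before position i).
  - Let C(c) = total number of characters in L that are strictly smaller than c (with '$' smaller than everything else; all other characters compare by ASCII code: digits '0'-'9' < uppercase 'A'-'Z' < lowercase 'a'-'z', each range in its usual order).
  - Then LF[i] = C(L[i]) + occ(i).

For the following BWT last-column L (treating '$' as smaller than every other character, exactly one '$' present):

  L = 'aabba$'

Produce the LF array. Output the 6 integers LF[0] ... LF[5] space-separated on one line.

Answer: 1 2 4 5 3 0

Derivation:
Char counts: '$':1, 'a':3, 'b':2
C (first-col start): C('$')=0, C('a')=1, C('b')=4
L[0]='a': occ=0, LF[0]=C('a')+0=1+0=1
L[1]='a': occ=1, LF[1]=C('a')+1=1+1=2
L[2]='b': occ=0, LF[2]=C('b')+0=4+0=4
L[3]='b': occ=1, LF[3]=C('b')+1=4+1=5
L[4]='a': occ=2, LF[4]=C('a')+2=1+2=3
L[5]='$': occ=0, LF[5]=C('$')+0=0+0=0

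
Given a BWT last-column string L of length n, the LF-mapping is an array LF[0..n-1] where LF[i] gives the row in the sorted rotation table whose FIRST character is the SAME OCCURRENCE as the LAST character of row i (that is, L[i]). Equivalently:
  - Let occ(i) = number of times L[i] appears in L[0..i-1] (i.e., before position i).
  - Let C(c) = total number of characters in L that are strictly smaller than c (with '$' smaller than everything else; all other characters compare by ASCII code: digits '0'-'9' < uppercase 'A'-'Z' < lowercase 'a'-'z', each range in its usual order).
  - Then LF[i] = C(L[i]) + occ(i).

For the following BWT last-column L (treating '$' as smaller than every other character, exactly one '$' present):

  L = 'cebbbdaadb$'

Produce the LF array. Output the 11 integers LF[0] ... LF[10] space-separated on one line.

Answer: 7 10 3 4 5 8 1 2 9 6 0

Derivation:
Char counts: '$':1, 'a':2, 'b':4, 'c':1, 'd':2, 'e':1
C (first-col start): C('$')=0, C('a')=1, C('b')=3, C('c')=7, C('d')=8, C('e')=10
L[0]='c': occ=0, LF[0]=C('c')+0=7+0=7
L[1]='e': occ=0, LF[1]=C('e')+0=10+0=10
L[2]='b': occ=0, LF[2]=C('b')+0=3+0=3
L[3]='b': occ=1, LF[3]=C('b')+1=3+1=4
L[4]='b': occ=2, LF[4]=C('b')+2=3+2=5
L[5]='d': occ=0, LF[5]=C('d')+0=8+0=8
L[6]='a': occ=0, LF[6]=C('a')+0=1+0=1
L[7]='a': occ=1, LF[7]=C('a')+1=1+1=2
L[8]='d': occ=1, LF[8]=C('d')+1=8+1=9
L[9]='b': occ=3, LF[9]=C('b')+3=3+3=6
L[10]='$': occ=0, LF[10]=C('$')+0=0+0=0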